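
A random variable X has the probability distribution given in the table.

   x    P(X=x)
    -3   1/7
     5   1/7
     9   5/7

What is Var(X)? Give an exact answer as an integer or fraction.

E[X] = (1/7)·(-3) + (1/7)·5 + (5/7)·9 = 47/7
E[X²] = (1/7)·9 + (1/7)·25 + (5/7)·81 = 439/7
Var(X) = 439/7 − (47/7)² = 864/49

864/49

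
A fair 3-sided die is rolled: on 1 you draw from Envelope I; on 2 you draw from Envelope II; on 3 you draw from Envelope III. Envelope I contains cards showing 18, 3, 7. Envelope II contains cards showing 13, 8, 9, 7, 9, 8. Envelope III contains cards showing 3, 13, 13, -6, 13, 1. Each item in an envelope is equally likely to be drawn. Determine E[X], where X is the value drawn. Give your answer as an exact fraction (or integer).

49/6

E[X | Envelope I] = (18 + 3 + 7)/3 = 28/3
E[X | Envelope II] = (13 + 8 + 9 + 7 + 9 + 8)/6 = 9
E[X | Envelope III] = (3 + 13 + 13 − 6 + 13 + 1)/6 = 37/6
E[X] = (1/3)·28/3 + (1/3)·9 + (1/3)·37/6 = 49/6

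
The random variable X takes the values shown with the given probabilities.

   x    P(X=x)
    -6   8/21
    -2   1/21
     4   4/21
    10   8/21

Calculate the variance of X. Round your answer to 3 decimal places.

E[X] = (8/21)·(-6) + (1/21)·(-2) + (4/21)·4 + (8/21)·10 = 46/21
E[X²] = (8/21)·36 + (1/21)·4 + (4/21)·16 + (8/21)·100 = 1156/21
Var(X) = 1156/21 − (46/21)² = 22160/441 ≈ 50.249

50.249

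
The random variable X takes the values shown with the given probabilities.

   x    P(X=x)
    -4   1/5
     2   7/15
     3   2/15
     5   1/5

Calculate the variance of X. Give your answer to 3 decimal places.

E[X] = (1/5)·(-4) + (7/15)·2 + (2/15)·3 + (1/5)·5 = 23/15
E[X²] = (1/5)·16 + (7/15)·4 + (2/15)·9 + (1/5)·25 = 169/15
Var(X) = 169/15 − (23/15)² = 2006/225 ≈ 8.916

8.916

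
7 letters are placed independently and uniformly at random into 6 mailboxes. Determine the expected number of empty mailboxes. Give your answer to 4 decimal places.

Let Xⱼ=1 if mailbox j is empty. P(Xⱼ=1) = ((6-1)/6)^7 = 78125/279936.
By linearity, E[#empty] = 6·78125/279936 = 78125/46656.
≈ 1.6745

1.6745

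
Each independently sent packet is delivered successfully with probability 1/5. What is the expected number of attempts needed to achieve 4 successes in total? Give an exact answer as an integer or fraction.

20

By linearity (sum of 4 independent geometric waits), E[trials] = 4/p = 4/(1/5) = 20.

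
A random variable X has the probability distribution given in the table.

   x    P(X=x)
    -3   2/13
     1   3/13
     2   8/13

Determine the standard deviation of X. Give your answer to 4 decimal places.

1.7541

E[X] = 1, E[X²] = 53/13
Var(X) = E[X²] − (E[X])² = 53/13 − 1 = 40/13
SD(X) = √(40/13) ≈ 1.7541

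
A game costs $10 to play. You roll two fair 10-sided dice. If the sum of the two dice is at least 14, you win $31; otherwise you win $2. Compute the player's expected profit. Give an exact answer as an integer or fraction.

E[payout] = (18/25)·2 + (7/25)·31 = 253/25
Expected profit = 253/25 − 10 = 3/25

3/25 dollars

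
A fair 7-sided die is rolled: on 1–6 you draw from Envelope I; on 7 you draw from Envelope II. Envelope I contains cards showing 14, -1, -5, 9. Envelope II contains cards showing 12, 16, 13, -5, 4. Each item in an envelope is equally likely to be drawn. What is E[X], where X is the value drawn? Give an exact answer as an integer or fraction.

E[X | Envelope I] = (14 − 1 − 5 + 9)/4 = 17/4
E[X | Envelope II] = (12 + 16 + 13 − 5 + 4)/5 = 8
E[X] = (6/7)·17/4 + (1/7)·8 = 67/14

67/14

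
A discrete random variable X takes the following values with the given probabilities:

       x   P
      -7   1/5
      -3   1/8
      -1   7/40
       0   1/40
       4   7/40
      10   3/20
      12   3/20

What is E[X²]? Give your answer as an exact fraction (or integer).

E[X²] = (1/5)·49 + (1/8)·9 + (7/40)·1 + (1/40)·0 + (7/40)·16 + (3/20)·100 + (3/20)·144
     = 101/2

101/2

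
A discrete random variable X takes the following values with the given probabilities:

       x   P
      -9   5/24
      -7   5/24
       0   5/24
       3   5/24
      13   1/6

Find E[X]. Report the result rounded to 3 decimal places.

E[X] = (5/24)·(-9) + (5/24)·(-7) + (5/24)·0 + (5/24)·3 + (1/6)·13
     = -13/24 ≈ -0.542

-0.542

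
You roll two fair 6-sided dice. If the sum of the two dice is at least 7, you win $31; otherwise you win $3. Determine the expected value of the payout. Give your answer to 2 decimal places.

$19.33

E[payout] = (5/12)·3 + (7/12)·31 = 58/3
≈ $19.33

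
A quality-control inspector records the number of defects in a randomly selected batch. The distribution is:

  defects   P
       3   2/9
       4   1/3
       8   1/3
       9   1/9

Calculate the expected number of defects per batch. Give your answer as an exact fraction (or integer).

E[X] = (2/9)·3 + (1/3)·4 + (1/3)·8 + (1/9)·9
     = 17/3

17/3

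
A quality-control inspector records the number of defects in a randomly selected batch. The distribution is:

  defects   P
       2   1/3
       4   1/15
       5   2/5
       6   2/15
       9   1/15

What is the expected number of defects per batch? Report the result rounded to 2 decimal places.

E[X] = (1/3)·2 + (1/15)·4 + (2/5)·5 + (2/15)·6 + (1/15)·9
     = 13/3 ≈ 4.33

4.33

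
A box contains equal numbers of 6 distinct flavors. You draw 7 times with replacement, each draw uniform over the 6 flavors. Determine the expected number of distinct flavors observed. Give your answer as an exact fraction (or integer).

201811/46656

Let Xⱼ=1 if type j appears at least once. P(Xⱼ=1) = 1 − ((6−1)/6)^7 = 201811/279936.
E[#distinct] = 6·201811/279936 = 201811/46656.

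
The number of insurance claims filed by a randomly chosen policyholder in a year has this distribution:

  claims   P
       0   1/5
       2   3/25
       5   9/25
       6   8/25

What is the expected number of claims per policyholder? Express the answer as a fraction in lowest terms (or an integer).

E[X] = (1/5)·0 + (3/25)·2 + (9/25)·5 + (8/25)·6
     = 99/25

99/25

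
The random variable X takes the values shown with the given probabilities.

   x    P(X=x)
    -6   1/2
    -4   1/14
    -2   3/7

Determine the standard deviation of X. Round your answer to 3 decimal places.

E[X] = -29/7, E[X²] = 146/7
Var(X) = E[X²] − (E[X])² = 146/7 − 841/49 = 181/49
SD(X) = √(181/49) ≈ 1.922

1.922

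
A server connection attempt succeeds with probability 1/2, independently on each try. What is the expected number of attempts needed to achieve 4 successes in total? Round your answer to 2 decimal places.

8.00

By linearity (sum of 4 independent geometric waits), E[trials] = 4/p = 4/(1/2) = 8.
≈ 8.00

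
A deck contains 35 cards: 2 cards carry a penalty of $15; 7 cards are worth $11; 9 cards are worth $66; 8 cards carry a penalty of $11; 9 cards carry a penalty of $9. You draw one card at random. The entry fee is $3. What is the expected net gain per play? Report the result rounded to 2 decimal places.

$10.49

E[payout] = (2/35)·(-15) + (7/35)·11 + (9/35)·66 + (8/35)·(-11) + (9/35)·(-9) = 472/35
Expected profit = 472/35 − 3 = 367/35 ≈ $10.49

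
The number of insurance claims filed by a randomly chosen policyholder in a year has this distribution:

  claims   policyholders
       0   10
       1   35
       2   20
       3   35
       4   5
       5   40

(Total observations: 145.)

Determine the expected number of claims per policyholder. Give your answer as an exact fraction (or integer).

Total = 145, so P(claims=0) = 10/145, etc.
E[X] = (2/29)·0 + (7/29)·1 + (4/29)·2 + (7/29)·3 + (1/29)·4 + (8/29)·5
     = 80/29

80/29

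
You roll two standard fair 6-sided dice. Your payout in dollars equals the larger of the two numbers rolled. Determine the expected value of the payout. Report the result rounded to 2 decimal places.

$4.47

Distribution of the larger of the two numbers rolled: 1 w.p. 1/36, 2 w.p. 1/12, 3 w.p. 5/36, 4 w.p. 7/36, 5 w.p. 1/4, 6 w.p. 11/36
E[payout] = (1/36)·1 + (1/12)·2 + (5/36)·3 + (7/36)·4 + (1/4)·5 + (11/36)·6 = 161/36
≈ $4.47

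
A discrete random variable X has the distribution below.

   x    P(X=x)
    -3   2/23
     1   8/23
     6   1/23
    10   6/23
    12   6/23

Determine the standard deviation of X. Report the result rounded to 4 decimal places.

E[X] = 140/23, E[X²] = 1526/23
Var(X) = E[X²] − (E[X])² = 1526/23 − 19600/529 = 15498/529
SD(X) = √(15498/529) ≈ 5.4127

5.4127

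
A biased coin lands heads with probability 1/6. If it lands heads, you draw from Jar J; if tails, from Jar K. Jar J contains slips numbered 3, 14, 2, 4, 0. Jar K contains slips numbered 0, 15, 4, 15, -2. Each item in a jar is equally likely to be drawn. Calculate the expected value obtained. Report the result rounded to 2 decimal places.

E[X | Jar J] = (3 + 14 + 2 + 4 + 0)/5 = 23/5
E[X | Jar K] = (0 + 15 + 4 + 15 − 2)/5 = 32/5
E[X] = (1/6)·23/5 + (5/6)·32/5 = 61/10 ≈ 6.10

6.10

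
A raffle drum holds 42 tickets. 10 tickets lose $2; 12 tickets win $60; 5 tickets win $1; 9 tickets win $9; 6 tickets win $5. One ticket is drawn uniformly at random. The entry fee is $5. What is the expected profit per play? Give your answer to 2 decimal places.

E[payout] = (10/42)·(-2) + (12/42)·60 + (5/42)·1 + (9/42)·9 + (6/42)·5 = 136/7
Expected profit = 136/7 − 5 = 101/7 ≈ $14.43

$14.43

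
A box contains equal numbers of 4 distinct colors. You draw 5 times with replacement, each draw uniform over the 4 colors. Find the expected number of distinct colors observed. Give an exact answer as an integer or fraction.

Let Xⱼ=1 if type j appears at least once. P(Xⱼ=1) = 1 − ((4−1)/4)^5 = 781/1024.
E[#distinct] = 4·781/1024 = 781/256.

781/256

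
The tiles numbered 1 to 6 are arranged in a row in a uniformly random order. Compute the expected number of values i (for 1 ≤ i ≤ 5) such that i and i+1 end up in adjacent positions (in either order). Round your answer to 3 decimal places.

1.667

For each i ∈ {1,…,5}, let Xᵢ = 1 if i and i+1 are adjacent. P(Xᵢ=1) = 2·(6−1)!/6! = 2/6.
By linearity, E[ΣXᵢ] = (5)·(2/6) = 5/3.
≈ 1.667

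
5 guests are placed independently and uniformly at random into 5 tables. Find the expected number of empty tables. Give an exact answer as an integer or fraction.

1024/625

Let Xⱼ=1 if table j is empty. P(Xⱼ=1) = ((5-1)/5)^5 = 1024/3125.
By linearity, E[#empty] = 5·1024/3125 = 1024/625.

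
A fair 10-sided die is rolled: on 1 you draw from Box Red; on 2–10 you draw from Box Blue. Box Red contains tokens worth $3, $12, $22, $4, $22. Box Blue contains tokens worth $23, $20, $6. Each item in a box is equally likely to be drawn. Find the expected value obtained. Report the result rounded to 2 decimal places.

E[X | Box Red] = (3 + 12 + 22 + 4 + 22)/5 = 63/5
E[X | Box Blue] = (23 + 20 + 6)/3 = 49/3
E[X] = (1/10)·63/5 + (9/10)·49/3 = 399/25 ≈ 15.96

$15.96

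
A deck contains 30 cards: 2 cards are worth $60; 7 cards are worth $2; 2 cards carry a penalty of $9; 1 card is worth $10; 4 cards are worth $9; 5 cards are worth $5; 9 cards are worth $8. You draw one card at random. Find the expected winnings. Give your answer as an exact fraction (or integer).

E[payout] = (2/30)·60 + (7/30)·2 + (2/30)·(-9) + (1/30)·10 + (4/30)·9 + (5/30)·5 + (9/30)·8 = 259/30

259/30 dollars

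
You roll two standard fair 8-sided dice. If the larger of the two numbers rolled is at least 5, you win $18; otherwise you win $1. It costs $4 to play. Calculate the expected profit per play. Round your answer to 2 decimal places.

$9.75

E[payout] = (1/4)·1 + (3/4)·18 = 55/4
Expected profit = 55/4 − 4 = 39/4 ≈ $9.75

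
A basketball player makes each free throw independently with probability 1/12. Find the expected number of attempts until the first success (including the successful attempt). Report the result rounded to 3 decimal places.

For a geometric distribution, E[trials] = 1/p = 1/(1/12) = 12.
≈ 12.000

12.000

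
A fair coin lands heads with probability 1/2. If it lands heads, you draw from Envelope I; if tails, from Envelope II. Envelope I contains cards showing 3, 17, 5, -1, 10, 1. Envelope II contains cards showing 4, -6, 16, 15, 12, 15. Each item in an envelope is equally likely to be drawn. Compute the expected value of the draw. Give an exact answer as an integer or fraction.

91/12

E[X | Envelope I] = (3 + 17 + 5 − 1 + 10 + 1)/6 = 35/6
E[X | Envelope II] = (4 − 6 + 16 + 15 + 12 + 15)/6 = 28/3
E[X] = (1/2)·35/6 + (1/2)·28/3 = 91/12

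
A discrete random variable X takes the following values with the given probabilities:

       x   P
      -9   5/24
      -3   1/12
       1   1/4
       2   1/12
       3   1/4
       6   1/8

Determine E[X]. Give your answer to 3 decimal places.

-0.208

E[X] = (5/24)·(-9) + (1/12)·(-3) + (1/4)·1 + (1/12)·2 + (1/4)·3 + (1/8)·6
     = -5/24 ≈ -0.208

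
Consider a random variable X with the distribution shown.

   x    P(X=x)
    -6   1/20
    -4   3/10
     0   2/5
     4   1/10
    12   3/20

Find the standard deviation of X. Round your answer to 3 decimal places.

E[X] = 7/10, E[X²] = 149/5
Var(X) = E[X²] − (E[X])² = 149/5 − 49/100 = 2931/100
SD(X) = √(2931/100) ≈ 5.414

5.414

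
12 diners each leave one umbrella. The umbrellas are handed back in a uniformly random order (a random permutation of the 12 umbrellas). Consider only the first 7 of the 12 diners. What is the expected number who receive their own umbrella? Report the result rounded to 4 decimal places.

0.5833

Let Xᵢ = 1 if person i gets their own umbrella. For each i, P(Xᵢ=1) = 1/12.
By linearity of expectation, E[X₁+…+X_7] = 7·(1/12) = 7/12.
≈ 0.5833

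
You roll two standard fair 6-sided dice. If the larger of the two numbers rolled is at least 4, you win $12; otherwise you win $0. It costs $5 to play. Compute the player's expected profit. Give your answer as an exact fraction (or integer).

E[payout] = (1/4)·0 + (3/4)·12 = 9
Expected profit = 9 − 5 = 4

$4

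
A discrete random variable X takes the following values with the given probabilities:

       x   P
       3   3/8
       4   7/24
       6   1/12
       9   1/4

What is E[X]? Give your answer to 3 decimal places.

5.042

E[X] = (3/8)·3 + (7/24)·4 + (1/12)·6 + (1/4)·9
     = 121/24 ≈ 5.042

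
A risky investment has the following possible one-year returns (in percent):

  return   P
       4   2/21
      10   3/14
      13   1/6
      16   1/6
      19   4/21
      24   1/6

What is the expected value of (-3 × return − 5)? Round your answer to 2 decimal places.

-49.93

E[-3x-5] = (2/21)·(-17) + (3/14)·(-35) + (1/6)·(-44) + (1/6)·(-53) + (4/21)·(-62) + (1/6)·(-77)
     = -699/14 ≈ -49.93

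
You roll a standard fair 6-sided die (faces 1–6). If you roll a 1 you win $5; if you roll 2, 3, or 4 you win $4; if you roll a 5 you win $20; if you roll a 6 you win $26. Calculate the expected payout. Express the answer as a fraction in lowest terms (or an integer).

21/2 dollars

E[payout] = (1/2)·4 + (1/6)·5 + (1/6)·20 + (1/6)·26 = 21/2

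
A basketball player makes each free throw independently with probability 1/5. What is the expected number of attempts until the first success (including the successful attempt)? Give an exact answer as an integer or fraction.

For a geometric distribution, E[trials] = 1/p = 1/(1/5) = 5.

5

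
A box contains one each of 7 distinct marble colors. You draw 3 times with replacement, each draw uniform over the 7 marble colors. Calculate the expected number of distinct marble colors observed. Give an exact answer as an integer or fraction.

Let Xⱼ=1 if type j appears at least once. P(Xⱼ=1) = 1 − ((7−1)/7)^3 = 127/343.
E[#distinct] = 7·127/343 = 127/49.

127/49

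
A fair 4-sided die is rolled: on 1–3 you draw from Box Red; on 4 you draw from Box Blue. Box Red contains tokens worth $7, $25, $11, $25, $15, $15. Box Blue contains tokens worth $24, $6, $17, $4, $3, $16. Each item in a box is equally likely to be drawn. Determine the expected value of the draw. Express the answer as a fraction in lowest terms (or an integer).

91/6 dollars

E[X | Box Red] = (7 + 25 + 11 + 25 + 15 + 15)/6 = 49/3
E[X | Box Blue] = (24 + 6 + 17 + 4 + 3 + 16)/6 = 35/3
E[X] = (3/4)·49/3 + (1/4)·35/3 = 91/6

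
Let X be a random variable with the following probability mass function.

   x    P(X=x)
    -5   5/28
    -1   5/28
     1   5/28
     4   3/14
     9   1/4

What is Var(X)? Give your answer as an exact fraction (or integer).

4625/196

E[X] = (5/28)·(-5) + (5/28)·(-1) + (5/28)·1 + (3/14)·4 + (1/4)·9 = 31/14
E[X²] = (5/28)·25 + (5/28)·1 + (5/28)·1 + (3/14)·16 + (1/4)·81 = 57/2
Var(X) = 57/2 − (31/14)² = 4625/196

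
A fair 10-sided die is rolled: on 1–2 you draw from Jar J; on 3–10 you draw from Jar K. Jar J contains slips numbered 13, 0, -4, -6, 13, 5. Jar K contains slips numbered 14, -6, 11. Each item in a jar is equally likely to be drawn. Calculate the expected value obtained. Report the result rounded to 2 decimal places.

5.77

E[X | Jar J] = (13 + 0 − 4 − 6 + 13 + 5)/6 = 7/2
E[X | Jar K] = (14 − 6 + 11)/3 = 19/3
E[X] = (1/5)·7/2 + (4/5)·19/3 = 173/30 ≈ 5.77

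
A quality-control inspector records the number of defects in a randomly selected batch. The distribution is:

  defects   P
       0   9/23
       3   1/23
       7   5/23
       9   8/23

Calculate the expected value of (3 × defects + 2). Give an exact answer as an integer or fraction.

376/23

E[3x+2] = (9/23)·2 + (1/23)·11 + (5/23)·23 + (8/23)·29
     = 376/23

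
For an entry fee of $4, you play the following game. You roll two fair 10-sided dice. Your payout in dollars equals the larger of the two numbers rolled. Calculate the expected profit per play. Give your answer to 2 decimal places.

Distribution of the larger of the two numbers rolled: 1 w.p. 1/100, 2 w.p. 3/100, 3 w.p. 1/20, 4 w.p. 7/100, 5 w.p. 9/100, 6 w.p. 11/100, …
E[payout] = (1/100)·1 + (3/100)·2 + (1/20)·3 + (7/100)·4 + (9/100)·5 + (11/100)·6 + (13/100)·7 + (3/20)·8 + (17/100)·9 + (19/100)·10 = 143/20
Expected profit = 143/20 − 4 = 63/20 ≈ $3.15

$3.15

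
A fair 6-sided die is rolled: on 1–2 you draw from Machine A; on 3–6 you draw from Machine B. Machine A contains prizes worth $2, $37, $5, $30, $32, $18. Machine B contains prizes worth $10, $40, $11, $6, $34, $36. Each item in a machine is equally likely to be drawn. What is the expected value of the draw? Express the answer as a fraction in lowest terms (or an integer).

199/9 dollars

E[X | Machine A] = (2 + 37 + 5 + 30 + 32 + 18)/6 = 62/3
E[X | Machine B] = (10 + 40 + 11 + 6 + 34 + 36)/6 = 137/6
E[X] = (1/3)·62/3 + (2/3)·137/6 = 199/9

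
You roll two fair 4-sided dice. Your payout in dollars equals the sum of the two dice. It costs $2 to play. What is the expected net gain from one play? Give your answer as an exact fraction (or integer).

Distribution of the sum of the two dice: 2 w.p. 1/16, 3 w.p. 1/8, 4 w.p. 3/16, 5 w.p. 1/4, 6 w.p. 3/16, 7 w.p. 1/8, …
E[payout] = (1/16)·2 + (1/8)·3 + (3/16)·4 + (1/4)·5 + (3/16)·6 + (1/8)·7 + (1/16)·8 = 5
Expected profit = 5 − 2 = 3

$3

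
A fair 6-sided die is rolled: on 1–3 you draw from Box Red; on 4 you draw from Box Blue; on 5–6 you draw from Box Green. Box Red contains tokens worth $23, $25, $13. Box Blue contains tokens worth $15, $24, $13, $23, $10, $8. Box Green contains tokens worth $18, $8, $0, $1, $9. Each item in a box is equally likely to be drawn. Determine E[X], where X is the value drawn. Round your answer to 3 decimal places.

E[X | Box Red] = (23 + 25 + 13)/3 = 61/3
E[X | Box Blue] = (15 + 24 + 13 + 23 + 10 + 8)/6 = 31/2
E[X | Box Green] = (18 + 8 + 0 + 1 + 9)/5 = 36/5
E[X] = (1/2)·61/3 + (1/6)·31/2 + (1/3)·36/5 = 303/20 ≈ 15.150

$15.150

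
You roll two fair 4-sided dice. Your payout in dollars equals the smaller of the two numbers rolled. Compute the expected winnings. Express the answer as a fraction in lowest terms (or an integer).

15/8 dollars

Distribution of the smaller of the two numbers rolled: 1 w.p. 7/16, 2 w.p. 5/16, 3 w.p. 3/16, 4 w.p. 1/16
E[payout] = (7/16)·1 + (5/16)·2 + (3/16)·3 + (1/16)·4 = 15/8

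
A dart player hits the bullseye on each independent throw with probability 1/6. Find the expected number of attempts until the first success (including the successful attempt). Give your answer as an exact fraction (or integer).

6

For a geometric distribution, E[trials] = 1/p = 1/(1/6) = 6.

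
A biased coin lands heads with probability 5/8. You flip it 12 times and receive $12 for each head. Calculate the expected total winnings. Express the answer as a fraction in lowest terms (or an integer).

E[#heads] = 12·5/8 = 15/2 (linearity over flips).
E[winnings] = 12·15/2 = 90.

$90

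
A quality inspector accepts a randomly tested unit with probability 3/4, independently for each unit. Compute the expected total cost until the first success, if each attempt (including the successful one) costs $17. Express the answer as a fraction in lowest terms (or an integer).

68/3 dollars

E[#attempts] = 1/p = 4/3; E[cost] = 17·4/3 = 68/3.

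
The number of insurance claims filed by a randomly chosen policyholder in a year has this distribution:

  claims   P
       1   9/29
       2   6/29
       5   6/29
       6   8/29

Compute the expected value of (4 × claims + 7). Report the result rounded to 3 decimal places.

E[4x+7] = (9/29)·11 + (6/29)·15 + (6/29)·27 + (8/29)·31
     = 599/29 ≈ 20.655

20.655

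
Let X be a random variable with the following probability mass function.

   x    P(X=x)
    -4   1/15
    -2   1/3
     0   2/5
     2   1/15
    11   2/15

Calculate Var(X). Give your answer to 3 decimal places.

E[X] = (1/15)·(-4) + (1/3)·(-2) + (2/5)·0 + (1/15)·2 + (2/15)·11 = 2/3
E[X²] = (1/15)·16 + (1/3)·4 + (2/5)·0 + (1/15)·4 + (2/15)·121 = 94/5
Var(X) = 94/5 − (2/3)² = 826/45 ≈ 18.356

18.356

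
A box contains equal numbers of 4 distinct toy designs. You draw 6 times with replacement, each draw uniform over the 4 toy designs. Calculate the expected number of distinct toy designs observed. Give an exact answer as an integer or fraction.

Let Xⱼ=1 if type j appears at least once. P(Xⱼ=1) = 1 − ((4−1)/4)^6 = 3367/4096.
E[#distinct] = 4·3367/4096 = 3367/1024.

3367/1024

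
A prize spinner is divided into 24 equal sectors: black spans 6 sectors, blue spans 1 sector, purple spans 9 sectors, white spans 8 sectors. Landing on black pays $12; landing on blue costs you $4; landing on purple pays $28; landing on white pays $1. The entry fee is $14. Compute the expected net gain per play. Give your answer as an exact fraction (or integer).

-1/3 dollars

E[payout] = (6/24)·12 + (1/24)·(-4) + (9/24)·28 + (8/24)·1 = 41/3
Expected profit = 41/3 − 14 = -1/3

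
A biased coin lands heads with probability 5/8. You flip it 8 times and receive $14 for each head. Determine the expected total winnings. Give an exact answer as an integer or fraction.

$70

E[#heads] = 8·5/8 = 5 (linearity over flips).
E[winnings] = 14·5 = 70.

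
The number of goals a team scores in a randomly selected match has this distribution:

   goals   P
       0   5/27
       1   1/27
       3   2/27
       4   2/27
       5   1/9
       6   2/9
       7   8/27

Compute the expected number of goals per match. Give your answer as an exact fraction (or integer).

E[X] = (5/27)·0 + (1/27)·1 + (2/27)·3 + (2/27)·4 + (1/9)·5 + (2/9)·6 + (8/27)·7
     = 122/27

122/27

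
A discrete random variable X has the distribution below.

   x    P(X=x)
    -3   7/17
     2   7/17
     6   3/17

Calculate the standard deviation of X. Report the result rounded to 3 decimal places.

E[X] = 11/17, E[X²] = 199/17
Var(X) = E[X²] − (E[X])² = 199/17 − 121/289 = 3262/289
SD(X) = √(3262/289) ≈ 3.360

3.360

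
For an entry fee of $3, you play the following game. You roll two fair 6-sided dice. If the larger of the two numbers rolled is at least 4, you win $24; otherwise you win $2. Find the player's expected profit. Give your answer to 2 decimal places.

$15.50

E[payout] = (1/4)·2 + (3/4)·24 = 37/2
Expected profit = 37/2 − 3 = 31/2 ≈ $15.50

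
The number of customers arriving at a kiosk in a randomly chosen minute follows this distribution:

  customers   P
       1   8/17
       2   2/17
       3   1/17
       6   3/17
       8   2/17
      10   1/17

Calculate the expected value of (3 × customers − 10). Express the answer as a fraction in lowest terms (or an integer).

E[3x-10] = (8/17)·(-7) + (2/17)·(-4) + (1/17)·(-1) + (3/17)·8 + (2/17)·14 + (1/17)·20
     = 7/17

7/17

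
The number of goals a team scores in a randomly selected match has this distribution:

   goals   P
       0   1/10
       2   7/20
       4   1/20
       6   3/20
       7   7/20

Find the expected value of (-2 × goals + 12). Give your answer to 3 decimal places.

E[-2x+12] = (1/10)·12 + (7/20)·8 + (1/20)·4 + (3/20)·0 + (7/20)·(-2)
     = 7/2 ≈ 3.500

3.500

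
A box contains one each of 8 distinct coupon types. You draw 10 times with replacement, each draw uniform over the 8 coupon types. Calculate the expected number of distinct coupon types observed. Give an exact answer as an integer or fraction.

791266575/134217728

Let Xⱼ=1 if type j appears at least once. P(Xⱼ=1) = 1 − ((8−1)/8)^10 = 791266575/1073741824.
E[#distinct] = 8·791266575/1073741824 = 791266575/134217728.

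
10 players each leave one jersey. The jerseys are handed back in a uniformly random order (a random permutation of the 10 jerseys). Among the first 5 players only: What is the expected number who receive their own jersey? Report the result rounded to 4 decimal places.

0.5000

Let Xᵢ = 1 if person i gets their own jersey. For each i, P(Xᵢ=1) = 1/10.
By linearity of expectation, E[X₁+…+X_5] = 5·(1/10) = 1/2.
≈ 0.5000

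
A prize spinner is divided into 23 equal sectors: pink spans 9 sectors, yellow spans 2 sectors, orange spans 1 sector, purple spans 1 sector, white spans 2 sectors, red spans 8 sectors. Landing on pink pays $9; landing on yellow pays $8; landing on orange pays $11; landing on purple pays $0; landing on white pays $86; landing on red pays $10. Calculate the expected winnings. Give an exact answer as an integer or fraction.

360/23 dollars

E[payout] = (9/23)·9 + (2/23)·8 + (1/23)·11 + (1/23)·0 + (2/23)·86 + (8/23)·10 = 360/23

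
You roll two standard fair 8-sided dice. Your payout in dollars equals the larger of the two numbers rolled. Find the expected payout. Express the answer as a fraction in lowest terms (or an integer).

Distribution of the larger of the two numbers rolled: 1 w.p. 1/64, 2 w.p. 3/64, 3 w.p. 5/64, 4 w.p. 7/64, 5 w.p. 9/64, 6 w.p. 11/64, …
E[payout] = (1/64)·1 + (3/64)·2 + (5/64)·3 + (7/64)·4 + (9/64)·5 + (11/64)·6 + (13/64)·7 + (15/64)·8 = 93/16

93/16 dollars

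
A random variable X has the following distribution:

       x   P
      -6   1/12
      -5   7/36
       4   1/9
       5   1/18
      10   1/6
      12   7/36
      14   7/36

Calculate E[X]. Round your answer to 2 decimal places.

5.97

E[X] = (1/12)·(-6) + (7/36)·(-5) + (1/9)·4 + (1/18)·5 + (1/6)·10 + (7/36)·12 + (7/36)·14
     = 215/36 ≈ 5.97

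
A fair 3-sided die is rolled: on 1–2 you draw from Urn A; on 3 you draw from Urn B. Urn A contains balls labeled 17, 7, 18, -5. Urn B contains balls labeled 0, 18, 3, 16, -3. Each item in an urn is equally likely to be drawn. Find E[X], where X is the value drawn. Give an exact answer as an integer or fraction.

253/30

E[X | Urn A] = (17 + 7 + 18 − 5)/4 = 37/4
E[X | Urn B] = (0 + 18 + 3 + 16 − 3)/5 = 34/5
E[X] = (2/3)·37/4 + (1/3)·34/5 = 253/30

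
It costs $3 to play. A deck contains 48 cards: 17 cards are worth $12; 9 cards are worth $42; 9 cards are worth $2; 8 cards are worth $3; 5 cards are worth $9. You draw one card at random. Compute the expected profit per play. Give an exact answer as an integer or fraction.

175/16 dollars

E[payout] = (17/48)·12 + (9/48)·42 + (9/48)·2 + (8/48)·3 + (5/48)·9 = 223/16
Expected profit = 223/16 − 3 = 175/16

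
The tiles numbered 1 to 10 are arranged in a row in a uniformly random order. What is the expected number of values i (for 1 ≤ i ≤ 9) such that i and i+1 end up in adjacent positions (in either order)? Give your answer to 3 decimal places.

1.800

For each i ∈ {1,…,9}, let Xᵢ = 1 if i and i+1 are adjacent. P(Xᵢ=1) = 2·(10−1)!/10! = 2/10.
By linearity, E[ΣXᵢ] = (9)·(2/10) = 9/5.
≈ 1.800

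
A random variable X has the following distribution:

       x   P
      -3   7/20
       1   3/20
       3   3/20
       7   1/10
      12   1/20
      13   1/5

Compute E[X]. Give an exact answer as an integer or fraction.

69/20

E[X] = (7/20)·(-3) + (3/20)·1 + (3/20)·3 + (1/10)·7 + (1/20)·12 + (1/5)·13
     = 69/20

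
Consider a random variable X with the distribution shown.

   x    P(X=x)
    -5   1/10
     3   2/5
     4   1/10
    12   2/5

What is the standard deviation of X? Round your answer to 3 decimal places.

5.522

E[X] = 59/10, E[X²] = 653/10
Var(X) = E[X²] − (E[X])² = 653/10 − 3481/100 = 3049/100
SD(X) = √(3049/100) ≈ 5.522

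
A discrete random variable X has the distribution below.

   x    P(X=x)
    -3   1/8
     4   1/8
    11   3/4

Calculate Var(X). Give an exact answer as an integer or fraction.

1519/64

E[X] = (1/8)·(-3) + (1/8)·4 + (3/4)·11 = 67/8
E[X²] = (1/8)·9 + (1/8)·16 + (3/4)·121 = 751/8
Var(X) = 751/8 − (67/8)² = 1519/64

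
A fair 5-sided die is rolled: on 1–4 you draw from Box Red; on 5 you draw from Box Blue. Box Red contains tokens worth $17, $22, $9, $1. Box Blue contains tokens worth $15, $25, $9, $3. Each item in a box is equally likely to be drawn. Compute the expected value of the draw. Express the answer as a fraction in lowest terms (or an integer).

62/5 dollars

E[X | Box Red] = (17 + 22 + 9 + 1)/4 = 49/4
E[X | Box Blue] = (15 + 25 + 9 + 3)/4 = 13
E[X] = (4/5)·49/4 + (1/5)·13 = 62/5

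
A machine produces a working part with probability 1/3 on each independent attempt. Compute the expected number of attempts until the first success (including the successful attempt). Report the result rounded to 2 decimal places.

For a geometric distribution, E[trials] = 1/p = 1/(1/3) = 3.
≈ 3.00

3.00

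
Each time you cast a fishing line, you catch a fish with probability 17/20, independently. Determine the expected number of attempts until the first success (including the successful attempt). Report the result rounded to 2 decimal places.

1.18

For a geometric distribution, E[trials] = 1/p = 1/(17/20) = 20/17.
≈ 1.18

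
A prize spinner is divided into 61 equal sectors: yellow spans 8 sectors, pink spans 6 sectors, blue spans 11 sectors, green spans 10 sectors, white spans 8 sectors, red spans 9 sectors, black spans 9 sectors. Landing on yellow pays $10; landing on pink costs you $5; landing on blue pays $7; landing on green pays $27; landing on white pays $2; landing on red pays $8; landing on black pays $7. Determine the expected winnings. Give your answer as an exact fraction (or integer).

E[payout] = (8/61)·10 + (6/61)·(-5) + (11/61)·7 + (10/61)·27 + (8/61)·2 + (9/61)·8 + (9/61)·7 = 548/61

548/61 dollars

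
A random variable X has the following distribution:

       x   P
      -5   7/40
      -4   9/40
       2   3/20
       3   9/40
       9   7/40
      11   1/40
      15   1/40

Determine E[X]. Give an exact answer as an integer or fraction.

E[X] = (7/40)·(-5) + (9/40)·(-4) + (3/20)·2 + (9/40)·3 + (7/40)·9 + (1/40)·11 + (1/40)·15
     = 57/40

57/40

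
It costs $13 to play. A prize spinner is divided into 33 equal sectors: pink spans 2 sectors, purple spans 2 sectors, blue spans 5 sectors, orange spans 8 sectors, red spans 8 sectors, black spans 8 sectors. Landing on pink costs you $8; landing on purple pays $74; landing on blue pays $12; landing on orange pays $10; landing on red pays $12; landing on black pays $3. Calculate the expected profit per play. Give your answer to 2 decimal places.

-$1.12

E[payout] = (2/33)·(-8) + (2/33)·74 + (5/33)·12 + (8/33)·10 + (8/33)·12 + (8/33)·3 = 392/33
Expected profit = 392/33 − 13 = -37/33 ≈ -$1.12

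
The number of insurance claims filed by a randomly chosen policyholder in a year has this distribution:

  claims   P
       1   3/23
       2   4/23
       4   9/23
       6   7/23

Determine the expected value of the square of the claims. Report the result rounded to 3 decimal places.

18.043

E[X²] = (3/23)·1 + (4/23)·4 + (9/23)·16 + (7/23)·36
     = 415/23 ≈ 18.043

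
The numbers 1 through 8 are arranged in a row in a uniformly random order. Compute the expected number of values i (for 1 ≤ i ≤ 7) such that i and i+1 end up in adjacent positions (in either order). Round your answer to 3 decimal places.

For each i ∈ {1,…,7}, let Xᵢ = 1 if i and i+1 are adjacent. P(Xᵢ=1) = 2·(8−1)!/8! = 2/8.
By linearity, E[ΣXᵢ] = (7)·(2/8) = 7/4.
≈ 1.750

1.750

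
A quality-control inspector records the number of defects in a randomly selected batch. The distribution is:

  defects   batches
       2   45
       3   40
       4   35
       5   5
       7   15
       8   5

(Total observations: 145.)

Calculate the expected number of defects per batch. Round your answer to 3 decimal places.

3.586

Total = 145, so P(defects=2) = 45/145, etc.
E[X] = (9/29)·2 + (8/29)·3 + (7/29)·4 + (1/29)·5 + (3/29)·7 + (1/29)·8
     = 104/29 ≈ 3.586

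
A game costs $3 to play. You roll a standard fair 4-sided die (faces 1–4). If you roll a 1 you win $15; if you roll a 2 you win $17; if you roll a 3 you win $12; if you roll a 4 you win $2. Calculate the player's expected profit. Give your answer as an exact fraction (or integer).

E[payout] = (1/4)·2 + (1/4)·12 + (1/4)·15 + (1/4)·17 = 23/2
Expected profit = 23/2 − 3 = 17/2

17/2 dollars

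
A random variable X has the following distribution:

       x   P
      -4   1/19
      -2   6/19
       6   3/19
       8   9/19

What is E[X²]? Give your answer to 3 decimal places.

E[X²] = (1/19)·16 + (6/19)·4 + (3/19)·36 + (9/19)·64
     = 724/19 ≈ 38.105

38.105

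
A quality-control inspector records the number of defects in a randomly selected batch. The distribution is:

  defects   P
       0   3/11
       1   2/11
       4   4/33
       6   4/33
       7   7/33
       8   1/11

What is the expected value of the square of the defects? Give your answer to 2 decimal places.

E[X²] = (3/11)·0 + (2/11)·1 + (4/33)·16 + (4/33)·36 + (7/33)·49 + (1/11)·64
     = 749/33 ≈ 22.70

22.70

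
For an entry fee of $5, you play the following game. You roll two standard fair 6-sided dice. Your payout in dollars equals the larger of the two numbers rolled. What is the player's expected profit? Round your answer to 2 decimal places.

Distribution of the larger of the two numbers rolled: 1 w.p. 1/36, 2 w.p. 1/12, 3 w.p. 5/36, 4 w.p. 7/36, 5 w.p. 1/4, 6 w.p. 11/36
E[payout] = (1/36)·1 + (1/12)·2 + (5/36)·3 + (7/36)·4 + (1/4)·5 + (11/36)·6 = 161/36
Expected profit = 161/36 − 5 = -19/36 ≈ -$0.53

-$0.53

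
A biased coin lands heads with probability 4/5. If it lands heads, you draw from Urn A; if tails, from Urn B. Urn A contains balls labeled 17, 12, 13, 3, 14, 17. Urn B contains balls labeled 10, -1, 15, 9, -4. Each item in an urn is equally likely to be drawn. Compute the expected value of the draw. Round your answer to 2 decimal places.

11.29

E[X | Urn A] = (17 + 12 + 13 + 3 + 14 + 17)/6 = 38/3
E[X | Urn B] = (10 − 1 + 15 + 9 − 4)/5 = 29/5
E[X] = (4/5)·38/3 + (1/5)·29/5 = 847/75 ≈ 11.29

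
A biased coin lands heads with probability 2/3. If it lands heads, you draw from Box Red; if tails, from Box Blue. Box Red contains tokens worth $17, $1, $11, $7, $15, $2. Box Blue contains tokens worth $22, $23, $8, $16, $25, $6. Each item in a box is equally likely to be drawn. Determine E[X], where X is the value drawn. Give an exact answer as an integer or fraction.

103/9 dollars

E[X | Box Red] = (17 + 1 + 11 + 7 + 15 + 2)/6 = 53/6
E[X | Box Blue] = (22 + 23 + 8 + 16 + 25 + 6)/6 = 50/3
E[X] = (2/3)·53/6 + (1/3)·50/3 = 103/9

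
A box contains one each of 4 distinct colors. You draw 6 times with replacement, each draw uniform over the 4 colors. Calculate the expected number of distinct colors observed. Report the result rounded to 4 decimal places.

Let Xⱼ=1 if type j appears at least once. P(Xⱼ=1) = 1 − ((4−1)/4)^6 = 3367/4096.
E[#distinct] = 4·3367/4096 = 3367/1024.
≈ 3.2881

3.2881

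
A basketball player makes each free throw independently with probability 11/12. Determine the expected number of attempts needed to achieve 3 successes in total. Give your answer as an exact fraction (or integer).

36/11

By linearity (sum of 3 independent geometric waits), E[trials] = 3/p = 3/(11/12) = 36/11.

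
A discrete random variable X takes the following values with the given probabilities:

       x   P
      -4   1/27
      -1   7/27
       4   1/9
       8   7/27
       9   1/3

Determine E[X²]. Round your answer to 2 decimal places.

E[X²] = (1/27)·16 + (7/27)·1 + (1/9)·16 + (7/27)·64 + (1/3)·81
     = 416/9 ≈ 46.22

46.22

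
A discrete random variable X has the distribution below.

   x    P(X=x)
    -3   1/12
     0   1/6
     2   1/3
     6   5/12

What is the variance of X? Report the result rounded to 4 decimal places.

8.5764

E[X] = (1/12)·(-3) + (1/6)·0 + (1/3)·2 + (5/12)·6 = 35/12
E[X²] = (1/12)·9 + (1/6)·0 + (1/3)·4 + (5/12)·36 = 205/12
Var(X) = 205/12 − (35/12)² = 1235/144 ≈ 8.5764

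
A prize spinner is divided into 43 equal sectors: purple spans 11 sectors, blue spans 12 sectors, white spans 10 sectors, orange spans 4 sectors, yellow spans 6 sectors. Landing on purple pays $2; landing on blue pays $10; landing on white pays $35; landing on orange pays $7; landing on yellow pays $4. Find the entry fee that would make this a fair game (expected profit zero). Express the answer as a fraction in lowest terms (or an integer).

E[payout] = (11/43)·2 + (12/43)·10 + (10/43)·35 + (4/43)·7 + (6/43)·4 = 544/43
Fair fee = E[payout] = 544/43

544/43 dollars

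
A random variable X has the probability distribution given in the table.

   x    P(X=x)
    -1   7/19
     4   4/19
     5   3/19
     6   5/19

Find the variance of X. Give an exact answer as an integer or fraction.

E[X] = (7/19)·(-1) + (4/19)·4 + (3/19)·5 + (5/19)·6 = 54/19
E[X²] = (7/19)·1 + (4/19)·16 + (3/19)·25 + (5/19)·36 = 326/19
Var(X) = 326/19 − (54/19)² = 3278/361

3278/361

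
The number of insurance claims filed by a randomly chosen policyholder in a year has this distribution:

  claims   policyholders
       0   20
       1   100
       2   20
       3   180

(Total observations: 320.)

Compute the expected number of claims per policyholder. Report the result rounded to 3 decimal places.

Total = 320, so P(claims=0) = 20/320, etc.
E[X] = (1/16)·0 + (5/16)·1 + (1/16)·2 + (9/16)·3
     = 17/8 ≈ 2.125

2.125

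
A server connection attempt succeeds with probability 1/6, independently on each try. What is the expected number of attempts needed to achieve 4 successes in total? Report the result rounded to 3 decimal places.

By linearity (sum of 4 independent geometric waits), E[trials] = 4/p = 4/(1/6) = 24.
≈ 24.000

24.000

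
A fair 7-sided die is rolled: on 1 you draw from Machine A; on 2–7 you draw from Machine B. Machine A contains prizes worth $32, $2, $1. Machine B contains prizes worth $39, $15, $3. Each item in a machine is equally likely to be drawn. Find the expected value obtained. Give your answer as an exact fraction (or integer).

377/21 dollars

E[X | Machine A] = (32 + 2 + 1)/3 = 35/3
E[X | Machine B] = (39 + 15 + 3)/3 = 19
E[X] = (1/7)·35/3 + (6/7)·19 = 377/21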